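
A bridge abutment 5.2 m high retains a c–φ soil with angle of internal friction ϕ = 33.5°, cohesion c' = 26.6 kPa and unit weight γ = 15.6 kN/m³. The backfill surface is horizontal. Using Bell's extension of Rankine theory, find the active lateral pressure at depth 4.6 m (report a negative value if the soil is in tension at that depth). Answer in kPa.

K_a = (1 − sin φ)/(1 + sin φ) = 0.2887.
σ_a = K_a γ z − 2c√K_a = 0.2887×15.6×4.6 − 2×26.6×0.5373 = -7.867 kPa.

-7.87 kPa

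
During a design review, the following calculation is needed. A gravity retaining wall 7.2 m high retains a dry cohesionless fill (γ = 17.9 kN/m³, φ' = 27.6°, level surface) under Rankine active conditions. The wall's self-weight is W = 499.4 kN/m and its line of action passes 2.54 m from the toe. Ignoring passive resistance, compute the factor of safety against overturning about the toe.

K_a = tan²(45° − 27.6°/2) = 0.3668.
P_a = ½K_aγH² = 0.5×0.3668×17.9×7.2² = 170.2 kN/m, acting at H/3 = 2.400 m above the base.
Overturning moment M_o = P_a × H/3 = 170.2 × 2.400 = 408.4.
Resisting moment M_r = W × 2.54 = 499.4 × 2.54 = 1268.
FS_overturning = M_r/M_o = 1268/408.4 = 3.106.

3.11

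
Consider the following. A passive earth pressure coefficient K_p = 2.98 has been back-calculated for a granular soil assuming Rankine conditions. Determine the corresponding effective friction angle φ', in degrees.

K_p = (1+sin φ)/(1−sin φ) ⇒ sin φ = (K_p − 1)/(K_p + 1) = 0.4975.
φ = arcsin(0.4975) = 29.83°.

29.8°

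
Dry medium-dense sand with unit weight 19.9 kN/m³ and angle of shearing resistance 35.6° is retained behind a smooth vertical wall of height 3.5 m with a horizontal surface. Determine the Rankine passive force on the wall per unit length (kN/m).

461 kN/m

K_p = tan²(45° + φ/2) = 3.786.
P_p = ½ K_p γ H² = 0.5 × 3.786 × 19.9 × 3.5² = 461.5 kN/m.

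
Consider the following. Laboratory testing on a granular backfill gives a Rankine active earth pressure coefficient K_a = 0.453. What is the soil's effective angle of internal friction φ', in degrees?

22.1°

K_a = tan²(45° − φ/2) ⇒ 45° − φ/2 = arctan(√0.453) = 33.94°.
φ = 2(45° − 33.94°) = 22.11°.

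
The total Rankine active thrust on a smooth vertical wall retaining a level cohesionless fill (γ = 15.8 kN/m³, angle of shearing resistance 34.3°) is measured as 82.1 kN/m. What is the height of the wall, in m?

K_a = 0.2792. P_a = ½ K_a γ H² ⇒ H = √(2P_a/(K_a γ)).
H = √(2×82.1/(0.2792×15.8)) = 6.101 m.

6.10 m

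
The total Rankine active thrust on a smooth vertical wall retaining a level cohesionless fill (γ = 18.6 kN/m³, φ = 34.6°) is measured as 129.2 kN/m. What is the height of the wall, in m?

7.10 m

K_a = 0.2756. P_a = ½ K_a γ H² ⇒ H = √(2P_a/(K_a γ)).
H = √(2×129.2/(0.2756×18.6)) = 7.099 m.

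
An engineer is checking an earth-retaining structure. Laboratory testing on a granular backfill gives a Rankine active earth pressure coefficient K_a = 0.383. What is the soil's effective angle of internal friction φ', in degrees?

26.5°

K_a = tan²(45° − φ/2) ⇒ 45° − φ/2 = arctan(√0.383) = 31.75°.
φ = 2(45° − 31.75°) = 26.50°.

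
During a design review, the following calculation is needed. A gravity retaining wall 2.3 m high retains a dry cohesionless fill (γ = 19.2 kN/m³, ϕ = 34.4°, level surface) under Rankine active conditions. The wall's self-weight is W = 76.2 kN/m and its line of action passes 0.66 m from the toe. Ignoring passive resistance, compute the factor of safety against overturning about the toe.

K_a = tan²(45° − 34.4°/2) = 0.2780.
P_a = ½K_aγH² = 0.5×0.2780×19.2×2.3² = 14.12 kN/m, acting at H/3 = 0.7667 m above the base.
Overturning moment M_o = P_a × H/3 = 14.12 × 0.7667 = 10.82.
Resisting moment M_r = W × 0.66 = 76.2 × 0.66 = 50.29.
FS_overturning = M_r/M_o = 50.29/10.82 = 4.647.

4.65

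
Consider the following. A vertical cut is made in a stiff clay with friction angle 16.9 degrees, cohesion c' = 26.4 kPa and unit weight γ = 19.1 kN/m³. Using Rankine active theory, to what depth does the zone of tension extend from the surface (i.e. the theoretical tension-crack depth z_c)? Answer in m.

K_a = tan²(45° − 16.9°/2) = 0.5495; √K_a = 0.7413.
The active pressure is zero where K_a γ z = 2c√K_a, so z_c = 2c/(γ√K_a) = 2×26.4/(19.1×0.7413) = 3.729 m.

3.73 m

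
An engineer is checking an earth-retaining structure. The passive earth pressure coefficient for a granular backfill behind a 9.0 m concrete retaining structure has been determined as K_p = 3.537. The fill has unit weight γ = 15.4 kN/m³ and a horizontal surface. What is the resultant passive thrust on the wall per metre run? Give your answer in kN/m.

2210 kN/m

P = ½ K_p γ H² = 0.5 × 3.537 × 15.4 × 9.0² = 2206 kN/m.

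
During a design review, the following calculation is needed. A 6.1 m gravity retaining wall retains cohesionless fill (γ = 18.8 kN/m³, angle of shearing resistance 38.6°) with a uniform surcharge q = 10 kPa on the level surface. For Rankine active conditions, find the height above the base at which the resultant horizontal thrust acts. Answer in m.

2.18 m

K_a = 0.2316.
Triangular part P₁ = ½K_aγH² = 81.01 at H/3 = 2.033 m; rectangular part P₂ = K_a q H = 14.13 at H/2 = 3.050 m.
ȳ = (P₁·2.033 + P₂·3.050)/(P₁+P₂) = 2.184 m.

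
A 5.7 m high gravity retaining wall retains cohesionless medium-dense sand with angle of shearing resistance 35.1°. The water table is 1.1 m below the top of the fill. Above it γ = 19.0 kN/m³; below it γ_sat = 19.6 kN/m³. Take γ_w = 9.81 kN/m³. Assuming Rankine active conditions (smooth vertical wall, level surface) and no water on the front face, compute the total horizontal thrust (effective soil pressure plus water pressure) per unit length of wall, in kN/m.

161 kN/m

K_a = tan²(45° − φ/2) = 0.2698.
γ' = 19.6 − 9.81 = 9.790 kN/m³. Depth below WT = 4.6 m.
σ'_h at WT = K_a γ d_w = 5.640 kPa; at base = 5.640 + K_a γ' × 4.6 = 17.79 kPa.
P₁ (0–1.1 m) = ½×5.640×1.1 = 3.102. P₂ (1.1–5.7 m) = ½(5.640+17.79)×4.6 = 53.89.
P_w = ½ γ_w h₂² = 0.5×9.81×4.6² = 103.8. Total = 3.102+53.89+103.8 = 160.8 kN/m.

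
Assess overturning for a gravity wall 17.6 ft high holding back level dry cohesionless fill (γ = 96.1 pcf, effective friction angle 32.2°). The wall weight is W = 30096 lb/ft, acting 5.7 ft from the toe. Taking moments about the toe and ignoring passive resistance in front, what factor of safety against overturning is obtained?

6.45

K_a = tan²(45° − 32.2°/2) = 0.3047.
P_a = ½K_aγH² = 0.5×0.3047×96.1×17.6² = 4536 lb/ft, acting at H/3 = 5.867 ft above the base.
Overturning moment M_o = P_a × H/3 = 4536 × 5.867 = 26610.
Resisting moment M_r = W × 5.7 = 30096 × 5.7 = 171500.
FS_overturning = M_r/M_o = 171500/26610 = 6.447.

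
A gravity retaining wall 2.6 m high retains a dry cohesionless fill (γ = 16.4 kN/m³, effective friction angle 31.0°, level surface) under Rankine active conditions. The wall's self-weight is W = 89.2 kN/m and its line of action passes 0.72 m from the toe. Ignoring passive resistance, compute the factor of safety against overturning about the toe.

4.18

K_a = tan²(45° − 31.0°/2) = 0.3201.
P_a = ½K_aγH² = 0.5×0.3201×16.4×2.6² = 17.74 kN/m, acting at H/3 = 0.8667 m above the base.
Overturning moment M_o = P_a × H/3 = 17.74 × 0.8667 = 15.38.
Resisting moment M_r = W × 0.72 = 89.2 × 0.72 = 64.22.
FS_overturning = M_r/M_o = 64.22/15.38 = 4.176.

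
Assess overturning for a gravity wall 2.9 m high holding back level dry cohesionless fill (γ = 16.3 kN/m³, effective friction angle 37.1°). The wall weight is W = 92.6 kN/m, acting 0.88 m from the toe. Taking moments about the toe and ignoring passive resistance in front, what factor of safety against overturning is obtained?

K_a = tan²(45° − 37.1°/2) = 0.2475.
P_a = ½K_aγH² = 0.5×0.2475×16.3×2.9² = 16.96 kN/m, acting at H/3 = 0.9667 m above the base.
Overturning moment M_o = P_a × H/3 = 16.96 × 0.9667 = 16.40.
Resisting moment M_r = W × 0.88 = 92.6 × 0.88 = 81.49.
FS_overturning = M_r/M_o = 81.49/16.40 = 4.969.

4.97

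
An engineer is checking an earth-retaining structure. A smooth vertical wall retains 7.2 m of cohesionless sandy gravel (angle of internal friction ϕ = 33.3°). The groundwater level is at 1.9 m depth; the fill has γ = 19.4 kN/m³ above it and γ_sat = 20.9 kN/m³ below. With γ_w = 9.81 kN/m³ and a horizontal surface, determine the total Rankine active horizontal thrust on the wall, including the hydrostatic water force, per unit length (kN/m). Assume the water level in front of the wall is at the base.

250 kN/m

K_a = tan²(45° − φ/2) = 0.2911.
γ' = 20.9 − 9.81 = 11.09 kN/m³. Depth below WT = 5.3 m.
σ'_h at WT = K_a γ d_w = 10.73 kPa; at base = 10.73 + K_a γ' × 5.3 = 27.84 kPa.
P₁ (0–1.9 m) = ½×10.73×1.9 = 10.19. P₂ (1.9–7.2 m) = ½(10.73+27.84)×5.3 = 102.2.
P_w = ½ γ_w h₂² = 0.5×9.81×5.3² = 137.8. Total = 10.19+102.2+137.8 = 250.2 kN/m.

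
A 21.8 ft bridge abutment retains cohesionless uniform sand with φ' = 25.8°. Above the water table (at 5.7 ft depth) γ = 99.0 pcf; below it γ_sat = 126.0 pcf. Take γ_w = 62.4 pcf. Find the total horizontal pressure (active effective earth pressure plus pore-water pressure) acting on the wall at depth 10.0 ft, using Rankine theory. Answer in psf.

598 psf

K_a = (1 − sin φ)/(1 + sin φ) = 0.3935.
γ' = 126.0 − 62.4 = 63.60 pcf.
Effective vertical stress at 10.0 ft: σ'_v = 99.0×5.7 + 63.60×4.30 = 837.8 psf.
σ'_h = K_a σ'_v = 0.3935 × 837.8 = 329.7 psf; u = γ_w × 4.30 = 268.3 psf.
Total σ_h = 329.7 + 268.3 = 598.0 psf.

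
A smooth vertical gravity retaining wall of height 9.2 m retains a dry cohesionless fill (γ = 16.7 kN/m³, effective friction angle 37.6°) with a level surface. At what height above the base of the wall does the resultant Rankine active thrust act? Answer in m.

K_a = 0.2421.
The pressure distribution is triangular, so the resultant acts at H/3 above the base = 9.2/3 = 3.067 m.

3.07 m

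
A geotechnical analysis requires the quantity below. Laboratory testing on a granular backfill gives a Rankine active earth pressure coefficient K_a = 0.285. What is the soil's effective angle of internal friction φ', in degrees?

K_a = tan²(45° − φ/2) ⇒ 45° − φ/2 = arctan(√0.285) = 28.10°.
φ = 2(45° − 28.10°) = 33.81°.

33.8°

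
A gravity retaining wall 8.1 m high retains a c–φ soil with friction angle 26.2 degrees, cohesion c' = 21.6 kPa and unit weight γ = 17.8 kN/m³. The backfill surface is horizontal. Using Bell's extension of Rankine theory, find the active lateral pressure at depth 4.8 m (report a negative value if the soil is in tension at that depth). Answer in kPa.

6.21 kPa

K_a = (1 − sin φ)/(1 + sin φ) = 0.3874.
σ_a = K_a γ z − 2c√K_a = 0.3874×17.8×4.8 − 2×21.6×0.6224 = 6.213 kPa.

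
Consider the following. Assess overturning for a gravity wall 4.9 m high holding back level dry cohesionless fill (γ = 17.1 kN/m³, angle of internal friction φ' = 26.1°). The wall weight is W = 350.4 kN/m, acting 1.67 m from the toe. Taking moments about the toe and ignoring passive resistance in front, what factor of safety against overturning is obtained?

4.49

K_a = tan²(45° − 26.1°/2) = 0.3889.
P_a = ½K_aγH² = 0.5×0.3889×17.1×4.9² = 79.85 kN/m, acting at H/3 = 1.633 m above the base.
Overturning moment M_o = P_a × H/3 = 79.85 × 1.633 = 130.4.
Resisting moment M_r = W × 1.67 = 350.4 × 1.67 = 585.2.
FS_overturning = M_r/M_o = 585.2/130.4 = 4.487.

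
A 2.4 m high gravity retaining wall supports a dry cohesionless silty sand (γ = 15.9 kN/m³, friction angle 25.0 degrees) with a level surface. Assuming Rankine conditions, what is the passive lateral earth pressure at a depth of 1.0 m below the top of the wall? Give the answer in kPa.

39.2 kPa

K_p = (1 + sin φ)/(1 − sin φ) = 2.464.
σ_h = K_p γ z = 2.464 × 15.9 × 1.0 = 39.18 kPa.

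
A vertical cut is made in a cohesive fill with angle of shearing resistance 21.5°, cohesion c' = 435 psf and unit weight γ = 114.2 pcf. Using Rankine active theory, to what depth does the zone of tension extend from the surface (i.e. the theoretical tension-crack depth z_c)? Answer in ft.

K_a = tan²(45° − 21.5°/2) = 0.4636; √K_a = 0.6809.
The active pressure is zero where K_a γ z = 2c√K_a, so z_c = 2c/(γ√K_a) = 2×435/(114.2×0.6809) = 11.19 ft.

11.2 ft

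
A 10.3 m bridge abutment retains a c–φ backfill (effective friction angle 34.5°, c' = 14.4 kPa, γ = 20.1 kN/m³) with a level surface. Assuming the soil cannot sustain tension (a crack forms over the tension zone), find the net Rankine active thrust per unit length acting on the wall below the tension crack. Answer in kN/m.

K_a = 0.2768; √K_a = 0.5261.
Tension-crack depth z_c = 2c/(γ√K_a) = 2×14.4/(20.1×0.5261) = 2.723 m.
σ_a at base = K_a γ H − 2c√K_a = 0.2768×20.1×10.3 − 2×14.4×0.5261 = 42.16 kPa.
P_a = ½ × 42.16 × (H − z_c) = 0.5×42.16×7.577 = 159.7 kN/m.

160 kN/m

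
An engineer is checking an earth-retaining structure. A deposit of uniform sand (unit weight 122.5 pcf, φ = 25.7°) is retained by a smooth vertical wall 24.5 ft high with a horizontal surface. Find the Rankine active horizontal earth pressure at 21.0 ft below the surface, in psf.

K_a = (1 − sin φ)/(1 + sin φ) = 0.3950.
σ_h = K_a γ z = 0.3950 × 122.5 × 21.0 = 1016 psf.

1020 psf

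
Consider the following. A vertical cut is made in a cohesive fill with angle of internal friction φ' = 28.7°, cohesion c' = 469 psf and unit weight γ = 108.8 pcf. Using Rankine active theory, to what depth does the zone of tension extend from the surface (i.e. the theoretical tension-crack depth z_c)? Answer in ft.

14.5 ft

K_a = tan²(45° − 28.7°/2) = 0.3511; √K_a = 0.5926.
The active pressure is zero where K_a γ z = 2c√K_a, so z_c = 2c/(γ√K_a) = 2×469/(108.8×0.5926) = 14.55 ft.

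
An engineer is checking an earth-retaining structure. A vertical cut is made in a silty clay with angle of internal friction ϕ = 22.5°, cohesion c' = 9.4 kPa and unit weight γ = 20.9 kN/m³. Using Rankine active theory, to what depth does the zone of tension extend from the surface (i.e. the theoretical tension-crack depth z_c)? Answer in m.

K_a = tan²(45° − 22.5°/2) = 0.4465; √K_a = 0.6682.
The active pressure is zero where K_a γ z = 2c√K_a, so z_c = 2c/(γ√K_a) = 2×9.4/(20.9×0.6682) = 1.346 m.

1.35 m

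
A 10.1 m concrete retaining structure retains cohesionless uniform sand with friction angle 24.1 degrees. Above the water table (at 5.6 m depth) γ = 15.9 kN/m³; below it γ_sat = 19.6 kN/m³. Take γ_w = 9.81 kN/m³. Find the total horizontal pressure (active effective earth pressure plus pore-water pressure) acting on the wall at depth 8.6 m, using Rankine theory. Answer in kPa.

79.2 kPa

K_a = (1 − sin φ)/(1 + sin φ) = 0.4201.
γ' = 19.6 − 9.81 = 9.790 kN/m³.
Effective vertical stress at 8.6 m: σ'_v = 15.9×5.6 + 9.790×3.00 = 118.4 kPa.
σ'_h = K_a σ'_v = 0.4201 × 118.4 = 49.75 kPa; u = γ_w × 3.00 = 29.43 kPa.
Total σ_h = 49.75 + 29.43 = 79.18 kPa.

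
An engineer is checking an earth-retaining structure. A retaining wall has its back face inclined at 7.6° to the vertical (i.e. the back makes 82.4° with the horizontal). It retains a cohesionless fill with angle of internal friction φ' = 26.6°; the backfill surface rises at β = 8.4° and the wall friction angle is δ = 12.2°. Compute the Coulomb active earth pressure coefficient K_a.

K_a = sin²(α+φ) / [sin²α · sin(α−δ) · (1 + √{sin(φ+δ)sin(φ−β) / (sin(α−δ)sin(α+β))})²].
With α = 82.4°, φ = 26.6°, δ = 12.2°, β = 8.4°: K_a = 0.4561.

0.456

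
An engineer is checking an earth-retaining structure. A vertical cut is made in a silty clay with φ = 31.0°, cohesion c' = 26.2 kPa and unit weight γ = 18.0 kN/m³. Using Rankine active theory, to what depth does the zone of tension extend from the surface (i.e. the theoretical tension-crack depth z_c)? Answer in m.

5.15 m

K_a = tan²(45° − 31.0°/2) = 0.3201; √K_a = 0.5658.
The active pressure is zero where K_a γ z = 2c√K_a, so z_c = 2c/(γ√K_a) = 2×26.2/(18.0×0.5658) = 5.145 m.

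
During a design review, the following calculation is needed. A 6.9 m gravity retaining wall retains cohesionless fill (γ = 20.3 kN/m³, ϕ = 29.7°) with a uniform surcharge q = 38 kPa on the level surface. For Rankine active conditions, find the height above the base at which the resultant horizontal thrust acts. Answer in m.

K_a = 0.3374.
Triangular part P₁ = ½K_aγH² = 163.0 at H/3 = 2.300 m; rectangular part P₂ = K_a q H = 88.46 at H/2 = 3.450 m.
ȳ = (P₁·2.300 + P₂·3.450)/(P₁+P₂) = 2.704 m.

2.70 m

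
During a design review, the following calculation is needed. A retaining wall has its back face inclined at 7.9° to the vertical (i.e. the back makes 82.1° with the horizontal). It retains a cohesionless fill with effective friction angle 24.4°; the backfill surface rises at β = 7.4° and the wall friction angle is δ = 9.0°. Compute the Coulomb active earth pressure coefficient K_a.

0.492

K_a = sin²(α+φ) / [sin²α · sin(α−δ) · (1 + √{sin(φ+δ)sin(φ−β) / (sin(α−δ)sin(α+β))})²].
With α = 82.1°, φ = 24.4°, δ = 9.0°, β = 7.4°: K_a = 0.4925.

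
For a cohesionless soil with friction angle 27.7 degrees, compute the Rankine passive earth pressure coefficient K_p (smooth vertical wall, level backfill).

2.74

K_p = (1 + sin φ)/(1 − sin φ) = tan²(45° + 27.7°/2) = 2.737.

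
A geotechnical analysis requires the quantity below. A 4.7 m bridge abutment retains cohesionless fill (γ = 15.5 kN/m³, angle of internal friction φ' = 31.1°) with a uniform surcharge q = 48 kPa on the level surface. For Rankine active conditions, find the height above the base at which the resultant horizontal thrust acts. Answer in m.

K_a = 0.3188.
Triangular part P₁ = ½K_aγH² = 54.58 at H/3 = 1.567 m; rectangular part P₂ = K_a q H = 71.92 at H/2 = 2.350 m.
ȳ = (P₁·1.567 + P₂·2.350)/(P₁+P₂) = 2.012 m.

2.01 m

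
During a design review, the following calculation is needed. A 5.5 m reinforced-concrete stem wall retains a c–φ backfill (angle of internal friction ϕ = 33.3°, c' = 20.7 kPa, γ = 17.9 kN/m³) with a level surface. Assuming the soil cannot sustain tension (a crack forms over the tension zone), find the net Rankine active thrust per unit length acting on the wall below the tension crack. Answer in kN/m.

K_a = 0.2911; √K_a = 0.5396.
Tension-crack depth z_c = 2c/(γ√K_a) = 2×20.7/(17.9×0.5396) = 4.286 m.
σ_a at base = K_a γ H − 2c√K_a = 0.2911×17.9×5.5 − 2×20.7×0.5396 = 6.324 kPa.
P_a = ½ × 6.324 × (H − z_c) = 0.5×6.324×1.214 = 3.837 kN/m.

3.84 kN/m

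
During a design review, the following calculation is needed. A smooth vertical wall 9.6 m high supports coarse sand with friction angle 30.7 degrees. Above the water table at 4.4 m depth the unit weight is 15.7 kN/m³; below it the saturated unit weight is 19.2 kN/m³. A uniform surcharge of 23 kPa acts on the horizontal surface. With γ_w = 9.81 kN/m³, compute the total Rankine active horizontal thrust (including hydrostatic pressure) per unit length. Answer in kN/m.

K_a = tan²(45° − φ/2) = 0.3240.
γ' = 19.2 − 9.81 = 9.390 kN/m³. h₂ = H − d_w = 5.2 m.
σ'_h: at surface K_a·q = 7.453; at WT K_a(q+γd_w) = 29.84; at base K_a(q+γd_w+γ'h₂) = 45.66 kPa.
P₁ = ½(7.453+29.84)×4.4 = 82.04; P₂ = ½(29.84+45.66)×5.2 = 196.3; P_w = ½γ_w h₂² = 132.6.
Total = 82.04+196.3+132.6 = 411.0 kN/m.

411 kN/m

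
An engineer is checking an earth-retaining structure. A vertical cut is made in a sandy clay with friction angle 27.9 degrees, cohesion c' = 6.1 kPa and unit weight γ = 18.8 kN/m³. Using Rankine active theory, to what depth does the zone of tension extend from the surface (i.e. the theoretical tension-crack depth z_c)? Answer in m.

K_a = tan²(45° − 27.9°/2) = 0.3625; √K_a = 0.6020.
The active pressure is zero where K_a γ z = 2c√K_a, so z_c = 2c/(γ√K_a) = 2×6.1/(18.8×0.6020) = 1.078 m.

1.08 m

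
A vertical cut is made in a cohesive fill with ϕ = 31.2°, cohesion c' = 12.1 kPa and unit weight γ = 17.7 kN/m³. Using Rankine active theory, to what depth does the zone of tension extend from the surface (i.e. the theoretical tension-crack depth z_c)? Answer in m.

K_a = tan²(45° − 31.2°/2) = 0.3175; √K_a = 0.5635.
The active pressure is zero where K_a γ z = 2c√K_a, so z_c = 2c/(γ√K_a) = 2×12.1/(17.7×0.5635) = 2.426 m.

2.43 m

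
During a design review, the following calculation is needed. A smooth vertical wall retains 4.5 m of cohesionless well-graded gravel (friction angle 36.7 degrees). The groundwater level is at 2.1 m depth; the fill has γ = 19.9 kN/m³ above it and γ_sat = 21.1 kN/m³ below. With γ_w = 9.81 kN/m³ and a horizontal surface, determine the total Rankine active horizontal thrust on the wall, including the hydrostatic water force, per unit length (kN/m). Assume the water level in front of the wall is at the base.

72.8 kN/m

K_a = tan²(45° − φ/2) = 0.2519.
γ' = 21.1 − 9.81 = 11.29 kN/m³. Depth below WT = 2.4 m.
σ'_h at WT = K_a γ d_w = 10.53 kPa; at base = 10.53 + K_a γ' × 2.4 = 17.35 kPa.
P₁ (0–2.1 m) = ½×10.53×2.1 = 11.05. P₂ (2.1–4.5 m) = ½(10.53+17.35)×2.4 = 33.45.
P_w = ½ γ_w h₂² = 0.5×9.81×2.4² = 28.25. Total = 11.05+33.45+28.25 = 72.75 kN/m.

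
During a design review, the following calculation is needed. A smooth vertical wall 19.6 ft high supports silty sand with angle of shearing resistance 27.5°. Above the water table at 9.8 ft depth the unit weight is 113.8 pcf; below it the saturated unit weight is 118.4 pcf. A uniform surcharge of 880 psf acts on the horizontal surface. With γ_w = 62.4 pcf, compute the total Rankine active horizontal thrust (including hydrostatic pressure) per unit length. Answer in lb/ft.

16400 lb/ft

K_a = tan²(45° − φ/2) = 0.3682.
γ' = 118.4 − 62.4 = 56.00 pcf. h₂ = H − d_w = 9.8 ft.
σ'_h: at surface K_a·q = 324.0; at WT K_a(q+γd_w) = 734.7; at base K_a(q+γd_w+γ'h₂) = 936.8 psf.
P₁ = ½(324.0+734.7)×9.8 = 5188; P₂ = ½(734.7+936.8)×9.8 = 8190; P_w = ½γ_w h₂² = 2996.
Total = 5188+8190+2996 = 16370 lb/ft.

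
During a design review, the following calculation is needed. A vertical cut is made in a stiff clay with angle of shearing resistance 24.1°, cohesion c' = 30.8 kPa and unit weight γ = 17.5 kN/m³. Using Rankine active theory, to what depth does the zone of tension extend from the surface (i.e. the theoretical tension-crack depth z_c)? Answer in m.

K_a = tan²(45° − 24.1°/2) = 0.4201; √K_a = 0.6482.
The active pressure is zero where K_a γ z = 2c√K_a, so z_c = 2c/(γ√K_a) = 2×30.8/(17.5×0.6482) = 5.431 m.

5.43 m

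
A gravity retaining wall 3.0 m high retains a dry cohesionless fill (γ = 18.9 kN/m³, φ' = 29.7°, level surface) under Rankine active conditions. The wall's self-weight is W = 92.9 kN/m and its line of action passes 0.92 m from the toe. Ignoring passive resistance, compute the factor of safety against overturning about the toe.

2.98

K_a = tan²(45° − 29.7°/2) = 0.3374.
P_a = ½K_aγH² = 0.5×0.3374×18.9×3.0² = 28.69 kN/m, acting at H/3 = 1.000 m above the base.
Overturning moment M_o = P_a × H/3 = 28.69 × 1.000 = 28.69.
Resisting moment M_r = W × 0.92 = 92.9 × 0.92 = 85.47.
FS_overturning = M_r/M_o = 85.47/28.69 = 2.979.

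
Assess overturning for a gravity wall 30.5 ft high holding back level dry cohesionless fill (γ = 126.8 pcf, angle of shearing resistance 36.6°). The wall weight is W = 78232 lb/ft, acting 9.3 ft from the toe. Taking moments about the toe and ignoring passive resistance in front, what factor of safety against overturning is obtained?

4.80

K_a = tan²(45° − 36.6°/2) = 0.2530.
P_a = ½K_aγH² = 0.5×0.2530×126.8×30.5² = 14920 lb/ft, acting at H/3 = 10.17 ft above the base.
Overturning moment M_o = P_a × H/3 = 14920 × 10.17 = 151700.
Resisting moment M_r = W × 9.3 = 78232 × 9.3 = 727600.
FS_overturning = M_r/M_o = 727600/151700 = 4.797.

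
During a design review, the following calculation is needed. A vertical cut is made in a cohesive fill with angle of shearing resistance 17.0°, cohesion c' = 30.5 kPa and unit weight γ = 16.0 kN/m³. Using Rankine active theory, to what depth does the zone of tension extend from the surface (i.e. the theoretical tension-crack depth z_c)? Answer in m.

5.15 m

K_a = tan²(45° − 17.0°/2) = 0.5475; √K_a = 0.7400.
The active pressure is zero where K_a γ z = 2c√K_a, so z_c = 2c/(γ√K_a) = 2×30.5/(16.0×0.7400) = 5.152 m.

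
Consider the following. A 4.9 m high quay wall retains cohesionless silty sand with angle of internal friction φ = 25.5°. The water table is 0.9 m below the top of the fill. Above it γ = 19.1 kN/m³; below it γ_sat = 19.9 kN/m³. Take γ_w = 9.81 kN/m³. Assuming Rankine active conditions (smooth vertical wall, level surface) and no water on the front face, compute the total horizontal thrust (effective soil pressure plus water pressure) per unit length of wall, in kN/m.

141 kN/m

K_a = tan²(45° − φ/2) = 0.3981.
γ' = 19.9 − 9.81 = 10.09 kN/m³. Depth below WT = 4.0 m.
σ'_h at WT = K_a γ d_w = 6.843 kPa; at base = 6.843 + K_a γ' × 4.0 = 22.91 kPa.
P₁ (0–0.9 m) = ½×6.843×0.9 = 3.080. P₂ (0.9–4.9 m) = ½(6.843+22.91)×4.0 = 59.51.
P_w = ½ γ_w h₂² = 0.5×9.81×4.0² = 78.48. Total = 3.080+59.51+78.48 = 141.1 kN/m.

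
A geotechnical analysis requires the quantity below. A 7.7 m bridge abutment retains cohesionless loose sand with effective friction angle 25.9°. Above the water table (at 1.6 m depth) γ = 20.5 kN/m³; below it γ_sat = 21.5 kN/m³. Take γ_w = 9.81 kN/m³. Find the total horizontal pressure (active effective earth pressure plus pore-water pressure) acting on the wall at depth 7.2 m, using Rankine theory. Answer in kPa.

93.5 kPa

K_a = (1 − sin φ)/(1 + sin φ) = 0.3920.
γ' = 21.5 − 9.81 = 11.69 kN/m³.
Effective vertical stress at 7.2 m: σ'_v = 20.5×1.6 + 11.69×5.60 = 98.26 kPa.
σ'_h = K_a σ'_v = 0.3920 × 98.26 = 38.52 kPa; u = γ_w × 5.60 = 54.94 kPa.
Total σ_h = 38.52 + 54.94 = 93.45 kPa.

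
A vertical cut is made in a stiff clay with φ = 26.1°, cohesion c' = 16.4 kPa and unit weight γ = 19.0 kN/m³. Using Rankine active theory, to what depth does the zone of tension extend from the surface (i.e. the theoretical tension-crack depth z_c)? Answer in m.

2.77 m

K_a = tan²(45° − 26.1°/2) = 0.3889; √K_a = 0.6237.
The active pressure is zero where K_a γ z = 2c√K_a, so z_c = 2c/(γ√K_a) = 2×16.4/(19.0×0.6237) = 2.768 m.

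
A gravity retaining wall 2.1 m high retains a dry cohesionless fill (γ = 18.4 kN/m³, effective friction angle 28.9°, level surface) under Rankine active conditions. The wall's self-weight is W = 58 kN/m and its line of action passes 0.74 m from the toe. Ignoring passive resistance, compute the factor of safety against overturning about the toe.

K_a = tan²(45° − 28.9°/2) = 0.3484.
P_a = ½K_aγH² = 0.5×0.3484×18.4×2.1² = 14.13 kN/m, acting at H/3 = 0.7000 m above the base.
Overturning moment M_o = P_a × H/3 = 14.13 × 0.7000 = 9.894.
Resisting moment M_r = W × 0.74 = 58 × 0.74 = 42.92.
FS_overturning = M_r/M_o = 42.92/9.894 = 4.338.

4.34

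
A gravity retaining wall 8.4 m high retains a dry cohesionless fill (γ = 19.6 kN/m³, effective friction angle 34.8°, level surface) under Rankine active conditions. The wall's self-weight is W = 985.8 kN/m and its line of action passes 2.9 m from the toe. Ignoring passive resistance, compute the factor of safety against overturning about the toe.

K_a = tan²(45° − 34.8°/2) = 0.2733.
P_a = ½K_aγH² = 0.5×0.2733×19.6×8.4² = 189.0 kN/m, acting at H/3 = 2.800 m above the base.
Overturning moment M_o = P_a × H/3 = 189.0 × 2.800 = 529.2.
Resisting moment M_r = W × 2.9 = 985.8 × 2.9 = 2859.
FS_overturning = M_r/M_o = 2859/529.2 = 5.402.

5.40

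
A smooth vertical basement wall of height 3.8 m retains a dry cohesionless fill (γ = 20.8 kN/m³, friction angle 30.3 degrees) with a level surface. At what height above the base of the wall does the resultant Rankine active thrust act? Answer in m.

K_a = 0.3293.
The pressure distribution is triangular, so the resultant acts at H/3 above the base = 3.8/3 = 1.267 m.

1.27 m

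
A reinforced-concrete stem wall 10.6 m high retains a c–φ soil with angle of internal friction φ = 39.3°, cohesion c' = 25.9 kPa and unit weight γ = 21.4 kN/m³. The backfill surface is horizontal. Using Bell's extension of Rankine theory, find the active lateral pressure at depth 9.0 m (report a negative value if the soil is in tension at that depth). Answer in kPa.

K_a = (1 − sin φ)/(1 + sin φ) = 0.2245.
σ_a = K_a γ z − 2c√K_a = 0.2245×21.4×9.0 − 2×25.9×0.4738 = 18.69 kPa.

18.7 kPa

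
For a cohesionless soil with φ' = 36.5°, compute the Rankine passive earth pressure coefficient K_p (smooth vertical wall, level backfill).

3.94

K_p = (1 + sin φ)/(1 − sin φ) = tan²(45° + 36.5°/2) = 3.936.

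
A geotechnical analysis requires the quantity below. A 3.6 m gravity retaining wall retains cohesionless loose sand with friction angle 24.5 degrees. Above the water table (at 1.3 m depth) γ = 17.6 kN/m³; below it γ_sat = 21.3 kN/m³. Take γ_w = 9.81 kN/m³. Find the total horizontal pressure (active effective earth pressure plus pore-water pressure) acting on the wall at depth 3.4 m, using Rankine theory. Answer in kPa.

40.1 kPa

K_a = (1 − sin φ)/(1 + sin φ) = 0.4137.
γ' = 21.3 − 9.81 = 11.49 kN/m³.
Effective vertical stress at 3.4 m: σ'_v = 17.6×1.3 + 11.49×2.10 = 47.01 kPa.
σ'_h = K_a σ'_v = 0.4137 × 47.01 = 19.45 kPa; u = γ_w × 2.10 = 20.60 kPa.
Total σ_h = 19.45 + 20.60 = 40.05 kPa.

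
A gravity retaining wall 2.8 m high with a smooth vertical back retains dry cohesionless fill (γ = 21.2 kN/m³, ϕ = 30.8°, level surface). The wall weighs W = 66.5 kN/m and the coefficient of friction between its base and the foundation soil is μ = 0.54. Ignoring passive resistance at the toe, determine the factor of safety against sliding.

K_a = tan²(45° − 30.8°/2) = 0.3227.
P_a = ½K_aγH² = 0.5×0.3227×21.2×2.8² = 26.82 kN/m, acting at H/3 = 0.9333 m above the base.
FS_sliding = μW / P_a = 0.54×66.5 / 26.82 = 1.339.

1.34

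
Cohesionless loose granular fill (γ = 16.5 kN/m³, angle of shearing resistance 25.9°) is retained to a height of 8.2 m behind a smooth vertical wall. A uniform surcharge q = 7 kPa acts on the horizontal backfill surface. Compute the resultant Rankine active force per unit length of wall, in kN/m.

240 kN/m

K_a = tan²(45° − φ/2) = 0.3920.
Soil triangle: ½ K_a γ H² = 0.5×0.3920×16.5×8.2² = 217.4 kN/m.
Surcharge rectangle: K_a q H = 0.3920×7×8.2 = 22.50 kN/m.
Total = 217.4 + 22.50 = 239.9 kN/m.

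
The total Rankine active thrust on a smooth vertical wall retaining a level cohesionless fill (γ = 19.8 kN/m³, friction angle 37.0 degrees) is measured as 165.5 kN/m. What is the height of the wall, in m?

8.20 m

K_a = 0.2486. P_a = ½ K_a γ H² ⇒ H = √(2P_a/(K_a γ)).
H = √(2×165.5/(0.2486×19.8)) = 8.201 m.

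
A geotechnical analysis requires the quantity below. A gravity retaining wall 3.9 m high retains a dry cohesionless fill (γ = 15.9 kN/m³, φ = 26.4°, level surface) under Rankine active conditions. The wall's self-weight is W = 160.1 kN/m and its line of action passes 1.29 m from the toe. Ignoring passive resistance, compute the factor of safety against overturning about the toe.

3.42

K_a = tan²(45° − 26.4°/2) = 0.3844.
P_a = ½K_aγH² = 0.5×0.3844×15.9×3.9² = 46.49 kN/m, acting at H/3 = 1.300 m above the base.
Overturning moment M_o = P_a × H/3 = 46.49 × 1.300 = 60.43.
Resisting moment M_r = W × 1.29 = 160.1 × 1.29 = 206.5.
FS_overturning = M_r/M_o = 206.5/60.43 = 3.418.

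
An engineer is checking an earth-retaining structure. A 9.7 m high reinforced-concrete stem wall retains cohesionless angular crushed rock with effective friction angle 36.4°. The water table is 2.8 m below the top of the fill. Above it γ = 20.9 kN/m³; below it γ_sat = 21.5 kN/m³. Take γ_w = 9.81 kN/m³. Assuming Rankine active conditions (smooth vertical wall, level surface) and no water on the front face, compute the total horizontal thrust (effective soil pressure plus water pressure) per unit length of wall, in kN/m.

K_a = tan²(45° − φ/2) = 0.2552.
γ' = 21.5 − 9.81 = 11.69 kN/m³. Depth below WT = 6.9 m.
σ'_h at WT = K_a γ d_w = 14.93 kPa; at base = 14.93 + K_a γ' × 6.9 = 35.51 kPa.
P₁ (0–2.8 m) = ½×14.93×2.8 = 20.90. P₂ (2.8–9.7 m) = ½(14.93+35.51)×6.9 = 174.0.
P_w = ½ γ_w h₂² = 0.5×9.81×6.9² = 233.5. Total = 20.90+174.0+233.5 = 428.5 kN/m.

428 kN/m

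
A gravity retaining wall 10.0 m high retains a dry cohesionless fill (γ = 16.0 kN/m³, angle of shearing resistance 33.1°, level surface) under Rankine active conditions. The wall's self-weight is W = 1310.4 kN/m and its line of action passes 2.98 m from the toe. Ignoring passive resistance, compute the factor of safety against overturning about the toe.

4.99

K_a = tan²(45° − 33.1°/2) = 0.2936.
P_a = ½K_aγH² = 0.5×0.2936×16.0×10.0² = 234.9 kN/m, acting at H/3 = 3.333 m above the base.
Overturning moment M_o = P_a × H/3 = 234.9 × 3.333 = 782.9.
Resisting moment M_r = W × 2.98 = 1310.4 × 2.98 = 3905.
FS_overturning = M_r/M_o = 3905/782.9 = 4.988.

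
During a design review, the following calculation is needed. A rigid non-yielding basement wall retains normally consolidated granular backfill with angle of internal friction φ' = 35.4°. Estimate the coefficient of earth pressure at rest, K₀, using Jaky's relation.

K₀ = 1 − sin φ' = 1 − sin 35.4° = 0.4207.

0.421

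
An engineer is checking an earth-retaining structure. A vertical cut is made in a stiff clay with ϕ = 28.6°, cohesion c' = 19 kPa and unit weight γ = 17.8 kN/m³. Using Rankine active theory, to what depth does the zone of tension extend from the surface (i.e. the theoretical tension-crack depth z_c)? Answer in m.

K_a = tan²(45° − 28.6°/2) = 0.3525; √K_a = 0.5938.
The active pressure is zero where K_a γ z = 2c√K_a, so z_c = 2c/(γ√K_a) = 2×19/(17.8×0.5938) = 3.595 m.

3.60 m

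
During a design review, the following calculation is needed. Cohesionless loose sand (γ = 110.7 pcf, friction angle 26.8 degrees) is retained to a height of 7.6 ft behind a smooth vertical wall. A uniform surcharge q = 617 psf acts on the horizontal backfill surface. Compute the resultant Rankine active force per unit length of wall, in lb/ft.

2980 lb/ft

K_a = tan²(45° − φ/2) = 0.3785.
Soil triangle: ½ K_a γ H² = 0.5×0.3785×110.7×7.6² = 1210 lb/ft.
Surcharge rectangle: K_a q H = 0.3785×617×7.6 = 1775 lb/ft.
Total = 1210 + 1775 = 2985 lb/ft.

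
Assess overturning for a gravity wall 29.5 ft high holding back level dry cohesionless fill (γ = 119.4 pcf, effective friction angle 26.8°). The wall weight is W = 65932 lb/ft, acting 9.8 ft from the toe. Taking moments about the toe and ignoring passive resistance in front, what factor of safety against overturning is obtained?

K_a = tan²(45° − 26.8°/2) = 0.3785.
P_a = ½K_aγH² = 0.5×0.3785×119.4×29.5² = 19660 lb/ft, acting at H/3 = 9.833 ft above the base.
Overturning moment M_o = P_a × H/3 = 19660 × 9.833 = 193400.
Resisting moment M_r = W × 9.8 = 65932 × 9.8 = 646100.
FS_overturning = M_r/M_o = 646100/193400 = 3.342.

3.34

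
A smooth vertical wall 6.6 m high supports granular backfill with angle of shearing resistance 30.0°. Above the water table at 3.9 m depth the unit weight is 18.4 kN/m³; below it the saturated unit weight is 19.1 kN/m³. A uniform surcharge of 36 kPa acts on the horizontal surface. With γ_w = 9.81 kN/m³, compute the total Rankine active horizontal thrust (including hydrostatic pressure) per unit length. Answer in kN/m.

237 kN/m

K_a = tan²(45° − φ/2) = 0.3333.
γ' = 19.1 − 9.81 = 9.290 kN/m³. h₂ = H − d_w = 2.7 m.
σ'_h: at surface K_a·q = 12.00; at WT K_a(q+γd_w) = 35.92; at base K_a(q+γd_w+γ'h₂) = 44.28 kPa.
P₁ = ½(12.00+35.92)×3.9 = 93.44; P₂ = ½(35.92+44.28)×2.7 = 108.3; P_w = ½γ_w h₂² = 35.76.
Total = 93.44+108.3+35.76 = 237.5 kN/m.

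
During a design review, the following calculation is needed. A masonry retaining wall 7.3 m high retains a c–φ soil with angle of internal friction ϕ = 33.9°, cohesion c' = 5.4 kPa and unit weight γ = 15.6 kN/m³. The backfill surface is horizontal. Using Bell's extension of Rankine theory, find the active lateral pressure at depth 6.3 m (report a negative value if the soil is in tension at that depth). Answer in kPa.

K_a = (1 − sin φ)/(1 + sin φ) = 0.2839.
σ_a = K_a γ z − 2c√K_a = 0.2839×15.6×6.3 − 2×5.4×0.5328 = 22.15 kPa.

22.1 kPa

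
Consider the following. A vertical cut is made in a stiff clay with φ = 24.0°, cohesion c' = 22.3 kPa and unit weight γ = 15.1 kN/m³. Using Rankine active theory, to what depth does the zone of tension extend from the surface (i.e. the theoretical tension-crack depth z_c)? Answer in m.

K_a = tan²(45° − 24.0°/2) = 0.4217; √K_a = 0.6494.
The active pressure is zero where K_a γ z = 2c√K_a, so z_c = 2c/(γ√K_a) = 2×22.3/(15.1×0.6494) = 4.548 m.

4.55 m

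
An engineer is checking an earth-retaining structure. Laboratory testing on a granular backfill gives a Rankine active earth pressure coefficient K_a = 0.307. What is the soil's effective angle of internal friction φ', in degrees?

32.0°

K_a = tan²(45° − φ/2) ⇒ 45° − φ/2 = arctan(√0.307) = 28.99°.
φ = 2(45° − 28.99°) = 32.02°.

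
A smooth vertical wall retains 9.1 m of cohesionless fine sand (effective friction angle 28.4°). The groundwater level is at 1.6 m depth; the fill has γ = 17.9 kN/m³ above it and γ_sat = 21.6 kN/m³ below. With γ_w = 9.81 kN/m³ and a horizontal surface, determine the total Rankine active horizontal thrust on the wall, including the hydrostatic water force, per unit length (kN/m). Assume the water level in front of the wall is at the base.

478 kN/m

K_a = tan²(45° − φ/2) = 0.3554.
γ' = 21.6 − 9.81 = 11.79 kN/m³. Depth below WT = 7.5 m.
σ'_h at WT = K_a γ d_w = 10.18 kPa; at base = 10.18 + K_a γ' × 7.5 = 41.60 kPa.
P₁ (0–1.6 m) = ½×10.18×1.6 = 8.142. P₂ (1.6–9.1 m) = ½(10.18+41.60)×7.5 = 194.2.
P_w = ½ γ_w h₂² = 0.5×9.81×7.5² = 275.9. Total = 8.142+194.2+275.9 = 478.2 kN/m.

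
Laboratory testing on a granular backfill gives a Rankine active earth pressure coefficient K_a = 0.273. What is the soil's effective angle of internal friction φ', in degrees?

K_a = tan²(45° − φ/2) ⇒ 45° − φ/2 = arctan(√0.273) = 27.59°.
φ = 2(45° − 27.59°) = 34.83°.

34.8°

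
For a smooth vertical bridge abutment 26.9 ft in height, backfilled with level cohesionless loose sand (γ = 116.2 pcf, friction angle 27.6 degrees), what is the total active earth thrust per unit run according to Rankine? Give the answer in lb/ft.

K_a = tan²(45° − φ/2) = 0.3668.
P_a = ½ K_a γ H² = 0.5 × 0.3668 × 116.2 × 26.9² = 15420 lb/ft.

15400 lb/ft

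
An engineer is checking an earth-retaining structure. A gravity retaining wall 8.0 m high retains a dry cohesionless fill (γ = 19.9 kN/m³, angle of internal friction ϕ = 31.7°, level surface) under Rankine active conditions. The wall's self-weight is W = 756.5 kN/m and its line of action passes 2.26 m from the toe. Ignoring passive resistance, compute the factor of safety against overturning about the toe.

K_a = tan²(45° − 31.7°/2) = 0.3111.
P_a = ½K_aγH² = 0.5×0.3111×19.9×8.0² = 198.1 kN/m, acting at H/3 = 2.667 m above the base.
Overturning moment M_o = P_a × H/3 = 198.1 × 2.667 = 528.2.
Resisting moment M_r = W × 2.26 = 756.5 × 2.26 = 1710.
FS_overturning = M_r/M_o = 1710/528.2 = 3.237.

3.24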